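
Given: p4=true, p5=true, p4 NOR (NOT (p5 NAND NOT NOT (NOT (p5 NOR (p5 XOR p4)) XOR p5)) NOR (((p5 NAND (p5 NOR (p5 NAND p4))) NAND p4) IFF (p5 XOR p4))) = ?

p5 XOR p4 = true XOR true = false
p5 NOR (p5 XOR p4) = true NOR false = false
NOT (p5 NOR (p5 XOR p4)) = NOT false = true
NOT (p5 NOR (p5 XOR p4)) XOR p5 = true XOR true = false
NOT (NOT (p5 NOR (p5 XOR p4)) XOR p5) = NOT false = true
NOT NOT (NOT (p5 NOR (p5 XOR p4)) XOR p5) = NOT true = false
p5 NAND NOT NOT (NOT (p5 NOR (p5 XOR p4)) XOR p5) = true NAND false = true
NOT (p5 NAND NOT NOT (NOT (p5 NOR (p5 XOR p4)) XOR p5)) = NOT true = false
p5 NAND p4 = true NAND true = false
p5 NOR (p5 NAND p4) = true NOR false = false
p5 NAND (p5 NOR (p5 NAND p4)) = true NAND false = true
(p5 NAND (p5 NOR (p5 NAND p4))) NAND p4 = true NAND true = false
p5 XOR p4 = true XOR true = false
((p5 NAND (p5 NOR (p5 NAND p4))) NAND p4) IFF (p5 XOR p4) = false IFF false = true
NOT (p5 NAND NOT NOT (NOT (p5 NOR (p5 XOR p4)) XOR p5)) NOR (((p5 NAND (p5 NOR (p5 NAND p4))) NAND p4) IFF (p5 XOR p4)) = false NOR true = false
p4 NOR (NOT (p5 NAND NOT NOT (NOT (p5 NOR (p5 XOR p4)) XOR p5)) NOR (((p5 NAND (p5 NOR (p5 NAND p4))) NAND p4) IFF (p5 XOR p4))) = true NOR false = false

false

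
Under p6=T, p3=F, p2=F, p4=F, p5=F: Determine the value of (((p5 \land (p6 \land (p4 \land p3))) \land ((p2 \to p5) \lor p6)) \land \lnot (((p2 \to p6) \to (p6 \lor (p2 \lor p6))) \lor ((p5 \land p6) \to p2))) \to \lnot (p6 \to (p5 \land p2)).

T

Substituting p6=T, p3=F, p2=F, p4=F, p5=F:
p4 \land p3 = F \land F = F
p6 \land (p4 \land p3) = T \land F = F
p5 \land (p6 \land (p4 \land p3)) = F \land F = F
p2 \to p5 = F \to F = T
(p2 \to p5) \lor p6 = T \lor T = T
(p5 \land (p6 \land (p4 \land p3))) \land ((p2 \to p5) \lor p6) = F \land T = F
p2 \to p6 = F \to T = T
p2 \lor p6 = F \lor T = T
p6 \lor (p2 \lor p6) = T \lor T = T
(p2 \to p6) \to (p6 \lor (p2 \lor p6)) = T \to T = T
p5 \land p6 = F \land T = F
(p5 \land p6) \to p2 = F \to F = T
((p2 \to p6) \to (p6 \lor (p2 \lor p6))) \lor ((p5 \land p6) \to p2) = T \lor T = T
\lnot (((p2 \to p6) \to (p6 \lor (p2 \lor p6))) \lor ((p5 \land p6) \to p2)) = \lnot T = F
((p5 \land (p6 \land (p4 \land p3))) \land ((p2 \to p5) \lor p6)) \land \lnot (((p2 \to p6) \to (p6 \lor (p2 \lor p6))) \lor ((p5 \land p6) \to p2)) = F \land F = F
p5 \land p2 = F \land F = F
p6 \to (p5 \land p2) = T \to F = F
\lnot (p6 \to (p5 \land p2)) = \lnot F = T
(((p5 \land (p6 \land (p4 \land p3))) \land ((p2 \to p5) \lor p6)) \land \lnot (((p2 \to p6) \to (p6 \lor (p2 \lor p6))) \lor ((p5 \land p6) \to p2))) \to \lnot (p6 \to (p5 \land p2)) = F \to T = T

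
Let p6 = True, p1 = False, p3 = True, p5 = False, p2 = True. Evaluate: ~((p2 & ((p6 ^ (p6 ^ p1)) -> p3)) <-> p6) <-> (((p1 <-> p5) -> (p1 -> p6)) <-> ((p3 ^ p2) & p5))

True

p6 ^ p1 = True ^ False = True
p6 ^ (p6 ^ p1) = True ^ True = False
(p6 ^ (p6 ^ p1)) -> p3 = False -> True = True
p2 & ((p6 ^ (p6 ^ p1)) -> p3) = True & True = True
(p2 & ((p6 ^ (p6 ^ p1)) -> p3)) <-> p6 = True <-> True = True
~((p2 & ((p6 ^ (p6 ^ p1)) -> p3)) <-> p6) = ~True = False
p1 <-> p5 = False <-> False = True
p1 -> p6 = False -> True = True
(p1 <-> p5) -> (p1 -> p6) = True -> True = True
p3 ^ p2 = True ^ True = False
(p3 ^ p2) & p5 = False & False = False
((p1 <-> p5) -> (p1 -> p6)) <-> ((p3 ^ p2) & p5) = True <-> False = False
~((p2 & ((p6 ^ (p6 ^ p1)) -> p3)) <-> p6) <-> (((p1 <-> p5) -> (p1 -> p6)) <-> ((p3 ^ p2) & p5)) = False <-> False = True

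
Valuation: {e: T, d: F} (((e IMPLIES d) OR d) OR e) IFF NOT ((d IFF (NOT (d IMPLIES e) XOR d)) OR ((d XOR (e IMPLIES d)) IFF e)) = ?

F

e IMPLIES d = T IMPLIES F = F
(e IMPLIES d) OR d = F OR F = F
((e IMPLIES d) OR d) OR e = F OR T = T
d IMPLIES e = F IMPLIES T = T
NOT (d IMPLIES e) = NOT T = F
NOT (d IMPLIES e) XOR d = F XOR F = F
d IFF (NOT (d IMPLIES e) XOR d) = F IFF F = T
e IMPLIES d = T IMPLIES F = F
d XOR (e IMPLIES d) = F XOR F = F
(d XOR (e IMPLIES d)) IFF e = F IFF T = F
(d IFF (NOT (d IMPLIES e) XOR d)) OR ((d XOR (e IMPLIES d)) IFF e) = T OR F = T
NOT ((d IFF (NOT (d IMPLIES e) XOR d)) OR ((d XOR (e IMPLIES d)) IFF e)) = NOT T = F
(((e IMPLIES d) OR d) OR e) IFF NOT ((d IFF (NOT (d IMPLIES e) XOR d)) OR ((d XOR (e IMPLIES d)) IFF e)) = T IFF F = F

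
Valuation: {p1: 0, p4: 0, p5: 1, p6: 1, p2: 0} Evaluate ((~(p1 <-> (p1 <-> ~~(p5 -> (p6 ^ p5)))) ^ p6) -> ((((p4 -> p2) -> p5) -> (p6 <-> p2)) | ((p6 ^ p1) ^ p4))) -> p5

p6 ^ p5 = 1 ^ 1 = 0
p5 -> (p6 ^ p5) = 1 -> 0 = 0
~(p5 -> (p6 ^ p5)) = ~0 = 1
~~(p5 -> (p6 ^ p5)) = ~1 = 0
p1 <-> ~~(p5 -> (p6 ^ p5)) = 0 <-> 0 = 1
p1 <-> (p1 <-> ~~(p5 -> (p6 ^ p5))) = 0 <-> 1 = 0
~(p1 <-> (p1 <-> ~~(p5 -> (p6 ^ p5)))) = ~0 = 1
~(p1 <-> (p1 <-> ~~(p5 -> (p6 ^ p5)))) ^ p6 = 1 ^ 1 = 0
p4 -> p2 = 0 -> 0 = 1
(p4 -> p2) -> p5 = 1 -> 1 = 1
p6 <-> p2 = 1 <-> 0 = 0
((p4 -> p2) -> p5) -> (p6 <-> p2) = 1 -> 0 = 0
p6 ^ p1 = 1 ^ 0 = 1
(p6 ^ p1) ^ p4 = 1 ^ 0 = 1
(((p4 -> p2) -> p5) -> (p6 <-> p2)) | ((p6 ^ p1) ^ p4) = 0 | 1 = 1
(~(p1 <-> (p1 <-> ~~(p5 -> (p6 ^ p5)))) ^ p6) -> ((((p4 -> p2) -> p5) -> (p6 <-> p2)) | ((p6 ^ p1) ^ p4)) = 0 -> 1 = 1
((~(p1 <-> (p1 <-> ~~(p5 -> (p6 ^ p5)))) ^ p6) -> ((((p4 -> p2) -> p5) -> (p6 <-> p2)) | ((p6 ^ p1) ^ p4))) -> p5 = 1 -> 1 = 1

1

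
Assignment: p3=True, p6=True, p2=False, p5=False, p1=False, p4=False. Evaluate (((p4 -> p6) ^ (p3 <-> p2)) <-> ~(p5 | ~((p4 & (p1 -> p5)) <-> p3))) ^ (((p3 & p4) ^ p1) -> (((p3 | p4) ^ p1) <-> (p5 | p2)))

True

p4 -> p6 = False -> True = True
p3 <-> p2 = True <-> False = False
(p4 -> p6) ^ (p3 <-> p2) = True ^ False = True
p1 -> p5 = False -> False = True
p4 & (p1 -> p5) = False & True = False
(p4 & (p1 -> p5)) <-> p3 = False <-> True = False
~((p4 & (p1 -> p5)) <-> p3) = ~False = True
p5 | ~((p4 & (p1 -> p5)) <-> p3) = False | True = True
~(p5 | ~((p4 & (p1 -> p5)) <-> p3)) = ~True = False
((p4 -> p6) ^ (p3 <-> p2)) <-> ~(p5 | ~((p4 & (p1 -> p5)) <-> p3)) = True <-> False = False
p3 & p4 = True & False = False
(p3 & p4) ^ p1 = False ^ False = False
p3 | p4 = True | False = True
(p3 | p4) ^ p1 = True ^ False = True
p5 | p2 = False | False = False
((p3 | p4) ^ p1) <-> (p5 | p2) = True <-> False = False
((p3 & p4) ^ p1) -> (((p3 | p4) ^ p1) <-> (p5 | p2)) = False -> False = True
(((p4 -> p6) ^ (p3 <-> p2)) <-> ~(p5 | ~((p4 & (p1 -> p5)) <-> p3))) ^ (((p3 & p4) ^ p1) -> (((p3 | p4) ^ p1) <-> (p5 | p2))) = False ^ True = True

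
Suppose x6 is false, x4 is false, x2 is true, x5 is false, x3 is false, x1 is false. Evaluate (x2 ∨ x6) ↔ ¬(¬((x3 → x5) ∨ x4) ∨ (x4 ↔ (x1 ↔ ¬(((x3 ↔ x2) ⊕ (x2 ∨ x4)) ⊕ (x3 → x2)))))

x2 ∨ x6 = True ∨ False = True
x3 → x5 = False → False = True
(x3 → x5) ∨ x4 = True ∨ False = True
¬((x3 → x5) ∨ x4) = ¬True = False
x3 ↔ x2 = False ↔ True = False
x2 ∨ x4 = True ∨ False = True
(x3 ↔ x2) ⊕ (x2 ∨ x4) = False ⊕ True = True
x3 → x2 = False → True = True
((x3 ↔ x2) ⊕ (x2 ∨ x4)) ⊕ (x3 → x2) = True ⊕ True = False
¬(((x3 ↔ x2) ⊕ (x2 ∨ x4)) ⊕ (x3 → x2)) = ¬False = True
x1 ↔ ¬(((x3 ↔ x2) ⊕ (x2 ∨ x4)) ⊕ (x3 → x2)) = False ↔ True = False
x4 ↔ (x1 ↔ ¬(((x3 ↔ x2) ⊕ (x2 ∨ x4)) ⊕ (x3 → x2))) = False ↔ False = True
¬((x3 → x5) ∨ x4) ∨ (x4 ↔ (x1 ↔ ¬(((x3 ↔ x2) ⊕ (x2 ∨ x4)) ⊕ (x3 → x2)))) = False ∨ True = True
¬(¬((x3 → x5) ∨ x4) ∨ (x4 ↔ (x1 ↔ ¬(((x3 ↔ x2) ⊕ (x2 ∨ x4)) ⊕ (x3 → x2))))) = ¬True = False
(x2 ∨ x6) ↔ ¬(¬((x3 → x5) ∨ x4) ∨ (x4 ↔ (x1 ↔ ¬(((x3 ↔ x2) ⊕ (x2 ∨ x4)) ⊕ (x3 → x2))))) = True ↔ False = False

False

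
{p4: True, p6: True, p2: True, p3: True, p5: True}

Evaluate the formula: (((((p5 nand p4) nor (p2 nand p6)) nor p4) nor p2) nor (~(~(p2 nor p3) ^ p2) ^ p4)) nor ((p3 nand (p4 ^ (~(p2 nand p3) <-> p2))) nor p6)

False

p5 nand p4 = True nand True = False
p2 nand p6 = True nand True = False
(p5 nand p4) nor (p2 nand p6) = False nor False = True
((p5 nand p4) nor (p2 nand p6)) nor p4 = True nor True = False
(((p5 nand p4) nor (p2 nand p6)) nor p4) nor p2 = False nor True = False
p2 nor p3 = True nor True = False
~(p2 nor p3) = ~False = True
~(p2 nor p3) ^ p2 = True ^ True = False
~(~(p2 nor p3) ^ p2) = ~False = True
~(~(p2 nor p3) ^ p2) ^ p4 = True ^ True = False
((((p5 nand p4) nor (p2 nand p6)) nor p4) nor p2) nor (~(~(p2 nor p3) ^ p2) ^ p4) = False nor False = True
p2 nand p3 = True nand True = False
~(p2 nand p3) = ~False = True
~(p2 nand p3) <-> p2 = True <-> True = True
p4 ^ (~(p2 nand p3) <-> p2) = True ^ True = False
p3 nand (p4 ^ (~(p2 nand p3) <-> p2)) = True nand False = True
(p3 nand (p4 ^ (~(p2 nand p3) <-> p2))) nor p6 = True nor True = False
(((((p5 nand p4) nor (p2 nand p6)) nor p4) nor p2) nor (~(~(p2 nor p3) ^ p2) ^ p4)) nor ((p3 nand (p4 ^ (~(p2 nand p3) <-> p2))) nor p6) = True nor False = False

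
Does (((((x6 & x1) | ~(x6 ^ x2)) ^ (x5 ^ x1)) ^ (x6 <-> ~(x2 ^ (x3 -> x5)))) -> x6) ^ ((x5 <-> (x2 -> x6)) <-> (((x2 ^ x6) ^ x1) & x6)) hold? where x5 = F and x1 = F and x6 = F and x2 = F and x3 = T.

x6 & x1 = F & F = F
x6 ^ x2 = F ^ F = F
~(x6 ^ x2) = ~F = T
(x6 & x1) | ~(x6 ^ x2) = F | T = T
x5 ^ x1 = F ^ F = F
((x6 & x1) | ~(x6 ^ x2)) ^ (x5 ^ x1) = T ^ F = T
x3 -> x5 = T -> F = F
x2 ^ (x3 -> x5) = F ^ F = F
~(x2 ^ (x3 -> x5)) = ~F = T
x6 <-> ~(x2 ^ (x3 -> x5)) = F <-> T = F
(((x6 & x1) | ~(x6 ^ x2)) ^ (x5 ^ x1)) ^ (x6 <-> ~(x2 ^ (x3 -> x5))) = T ^ F = T
((((x6 & x1) | ~(x6 ^ x2)) ^ (x5 ^ x1)) ^ (x6 <-> ~(x2 ^ (x3 -> x5)))) -> x6 = T -> F = F
x2 -> x6 = F -> F = T
x5 <-> (x2 -> x6) = F <-> T = F
x2 ^ x6 = F ^ F = F
(x2 ^ x6) ^ x1 = F ^ F = F
((x2 ^ x6) ^ x1) & x6 = F & F = F
(x5 <-> (x2 -> x6)) <-> (((x2 ^ x6) ^ x1) & x6) = F <-> F = T
(((((x6 & x1) | ~(x6 ^ x2)) ^ (x5 ^ x1)) ^ (x6 <-> ~(x2 ^ (x3 -> x5)))) -> x6) ^ ((x5 <-> (x2 -> x6)) <-> (((x2 ^ x6) ^ x1) & x6)) = F ^ T = T

T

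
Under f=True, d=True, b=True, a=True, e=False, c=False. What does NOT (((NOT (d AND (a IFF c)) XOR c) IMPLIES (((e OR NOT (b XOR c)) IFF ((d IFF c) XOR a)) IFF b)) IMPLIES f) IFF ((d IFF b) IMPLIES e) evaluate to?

True

a IFF c = True IFF False = False
d AND (a IFF c) = True AND False = False
NOT (d AND (a IFF c)) = NOT False = True
NOT (d AND (a IFF c)) XOR c = True XOR False = True
b XOR c = True XOR False = True
NOT (b XOR c) = NOT True = False
e OR NOT (b XOR c) = False OR False = False
d IFF c = True IFF False = False
(d IFF c) XOR a = False XOR True = True
(e OR NOT (b XOR c)) IFF ((d IFF c) XOR a) = False IFF True = False
((e OR NOT (b XOR c)) IFF ((d IFF c) XOR a)) IFF b = False IFF True = False
(NOT (d AND (a IFF c)) XOR c) IMPLIES (((e OR NOT (b XOR c)) IFF ((d IFF c) XOR a)) IFF b) = True IMPLIES False = False
((NOT (d AND (a IFF c)) XOR c) IMPLIES (((e OR NOT (b XOR c)) IFF ((d IFF c) XOR a)) IFF b)) IMPLIES f = False IMPLIES True = True
NOT (((NOT (d AND (a IFF c)) XOR c) IMPLIES (((e OR NOT (b XOR c)) IFF ((d IFF c) XOR a)) IFF b)) IMPLIES f) = NOT True = False
d IFF b = True IFF True = True
(d IFF b) IMPLIES e = True IMPLIES False = False
NOT (((NOT (d AND (a IFF c)) XOR c) IMPLIES (((e OR NOT (b XOR c)) IFF ((d IFF c) XOR a)) IFF b)) IMPLIES f) IFF ((d IFF b) IMPLIES e) = False IFF False = True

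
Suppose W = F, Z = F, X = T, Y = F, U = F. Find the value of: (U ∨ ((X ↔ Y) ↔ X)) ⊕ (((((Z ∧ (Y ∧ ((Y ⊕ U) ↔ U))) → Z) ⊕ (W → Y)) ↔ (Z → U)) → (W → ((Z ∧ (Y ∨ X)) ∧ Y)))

T

X ↔ Y = T ↔ F = F
(X ↔ Y) ↔ X = F ↔ T = F
U ∨ ((X ↔ Y) ↔ X) = F ∨ F = F
Y ⊕ U = F ⊕ F = F
(Y ⊕ U) ↔ U = F ↔ F = T
Y ∧ ((Y ⊕ U) ↔ U) = F ∧ T = F
Z ∧ (Y ∧ ((Y ⊕ U) ↔ U)) = F ∧ F = F
(Z ∧ (Y ∧ ((Y ⊕ U) ↔ U))) → Z = F → F = T
W → Y = F → F = T
((Z ∧ (Y ∧ ((Y ⊕ U) ↔ U))) → Z) ⊕ (W → Y) = T ⊕ T = F
Z → U = F → F = T
(((Z ∧ (Y ∧ ((Y ⊕ U) ↔ U))) → Z) ⊕ (W → Y)) ↔ (Z → U) = F ↔ T = F
Y ∨ X = F ∨ T = T
Z ∧ (Y ∨ X) = F ∧ T = F
(Z ∧ (Y ∨ X)) ∧ Y = F ∧ F = F
W → ((Z ∧ (Y ∨ X)) ∧ Y) = F → F = T
((((Z ∧ (Y ∧ ((Y ⊕ U) ↔ U))) → Z) ⊕ (W → Y)) ↔ (Z → U)) → (W → ((Z ∧ (Y ∨ X)) ∧ Y)) = F → T = T
(U ∨ ((X ↔ Y) ↔ X)) ⊕ (((((Z ∧ (Y ∧ ((Y ⊕ U) ↔ U))) → Z) ⊕ (W → Y)) ↔ (Z → U)) → (W → ((Z ∧ (Y ∨ X)) ∧ Y))) = F ⊕ T = T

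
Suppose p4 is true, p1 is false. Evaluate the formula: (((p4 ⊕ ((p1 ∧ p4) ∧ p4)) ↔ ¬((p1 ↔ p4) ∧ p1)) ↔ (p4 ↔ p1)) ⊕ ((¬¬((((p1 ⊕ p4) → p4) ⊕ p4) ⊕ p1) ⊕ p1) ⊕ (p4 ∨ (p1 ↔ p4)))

Substituting p4=T, p1=F:
p1 ∧ p4 = F ∧ T = F
(p1 ∧ p4) ∧ p4 = F ∧ T = F
p4 ⊕ ((p1 ∧ p4) ∧ p4) = T ⊕ F = T
p1 ↔ p4 = F ↔ T = F
(p1 ↔ p4) ∧ p1 = F ∧ F = F
¬((p1 ↔ p4) ∧ p1) = ¬F = T
(p4 ⊕ ((p1 ∧ p4) ∧ p4)) ↔ ¬((p1 ↔ p4) ∧ p1) = T ↔ T = T
p4 ↔ p1 = T ↔ F = F
((p4 ⊕ ((p1 ∧ p4) ∧ p4)) ↔ ¬((p1 ↔ p4) ∧ p1)) ↔ (p4 ↔ p1) = T ↔ F = F
p1 ⊕ p4 = F ⊕ T = T
(p1 ⊕ p4) → p4 = T → T = T
((p1 ⊕ p4) → p4) ⊕ p4 = T ⊕ T = F
(((p1 ⊕ p4) → p4) ⊕ p4) ⊕ p1 = F ⊕ F = F
¬((((p1 ⊕ p4) → p4) ⊕ p4) ⊕ p1) = ¬F = T
¬¬((((p1 ⊕ p4) → p4) ⊕ p4) ⊕ p1) = ¬T = F
¬¬((((p1 ⊕ p4) → p4) ⊕ p4) ⊕ p1) ⊕ p1 = F ⊕ F = F
p1 ↔ p4 = F ↔ T = F
p4 ∨ (p1 ↔ p4) = T ∨ F = T
(¬¬((((p1 ⊕ p4) → p4) ⊕ p4) ⊕ p1) ⊕ p1) ⊕ (p4 ∨ (p1 ↔ p4)) = F ⊕ T = T
(((p4 ⊕ ((p1 ∧ p4) ∧ p4)) ↔ ¬((p1 ↔ p4) ∧ p1)) ↔ (p4 ↔ p1)) ⊕ ((¬¬((((p1 ⊕ p4) → p4) ⊕ p4) ⊕ p1) ⊕ p1) ⊕ (p4 ∨ (p1 ↔ p4))) = F ⊕ T = T

T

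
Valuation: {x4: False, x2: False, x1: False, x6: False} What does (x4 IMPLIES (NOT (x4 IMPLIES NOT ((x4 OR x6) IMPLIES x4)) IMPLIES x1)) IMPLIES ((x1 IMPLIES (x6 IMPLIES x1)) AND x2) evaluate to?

False

x4 OR x6 = False OR False = False
(x4 OR x6) IMPLIES x4 = False IMPLIES False = True
NOT ((x4 OR x6) IMPLIES x4) = NOT True = False
x4 IMPLIES NOT ((x4 OR x6) IMPLIES x4) = False IMPLIES False = True
NOT (x4 IMPLIES NOT ((x4 OR x6) IMPLIES x4)) = NOT True = False
NOT (x4 IMPLIES NOT ((x4 OR x6) IMPLIES x4)) IMPLIES x1 = False IMPLIES False = True
x4 IMPLIES (NOT (x4 IMPLIES NOT ((x4 OR x6) IMPLIES x4)) IMPLIES x1) = False IMPLIES True = True
x6 IMPLIES x1 = False IMPLIES False = True
x1 IMPLIES (x6 IMPLIES x1) = False IMPLIES True = True
(x1 IMPLIES (x6 IMPLIES x1)) AND x2 = True AND False = False
(x4 IMPLIES (NOT (x4 IMPLIES NOT ((x4 OR x6) IMPLIES x4)) IMPLIES x1)) IMPLIES ((x1 IMPLIES (x6 IMPLIES x1)) AND x2) = True IMPLIES False = False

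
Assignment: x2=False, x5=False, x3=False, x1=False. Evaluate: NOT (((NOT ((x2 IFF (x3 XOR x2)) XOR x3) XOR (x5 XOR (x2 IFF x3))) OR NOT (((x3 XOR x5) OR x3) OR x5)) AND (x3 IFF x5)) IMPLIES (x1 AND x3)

True

x3 XOR x2 = False XOR False = False
x2 IFF (x3 XOR x2) = False IFF False = True
(x2 IFF (x3 XOR x2)) XOR x3 = True XOR False = True
NOT ((x2 IFF (x3 XOR x2)) XOR x3) = NOT True = False
x2 IFF x3 = False IFF False = True
x5 XOR (x2 IFF x3) = False XOR True = True
NOT ((x2 IFF (x3 XOR x2)) XOR x3) XOR (x5 XOR (x2 IFF x3)) = False XOR True = True
x3 XOR x5 = False XOR False = False
(x3 XOR x5) OR x3 = False OR False = False
((x3 XOR x5) OR x3) OR x5 = False OR False = False
NOT (((x3 XOR x5) OR x3) OR x5) = NOT False = True
(NOT ((x2 IFF (x3 XOR x2)) XOR x3) XOR (x5 XOR (x2 IFF x3))) OR NOT (((x3 XOR x5) OR x3) OR x5) = True OR True = True
x3 IFF x5 = False IFF False = True
((NOT ((x2 IFF (x3 XOR x2)) XOR x3) XOR (x5 XOR (x2 IFF x3))) OR NOT (((x3 XOR x5) OR x3) OR x5)) AND (x3 IFF x5) = True AND True = True
NOT (((NOT ((x2 IFF (x3 XOR x2)) XOR x3) XOR (x5 XOR (x2 IFF x3))) OR NOT (((x3 XOR x5) OR x3) OR x5)) AND (x3 IFF x5)) = NOT True = False
x1 AND x3 = False AND False = False
NOT (((NOT ((x2 IFF (x3 XOR x2)) XOR x3) XOR (x5 XOR (x2 IFF x3))) OR NOT (((x3 XOR x5) OR x3) OR x5)) AND (x3 IFF x5)) IMPLIES (x1 AND x3) = False IMPLIES False = True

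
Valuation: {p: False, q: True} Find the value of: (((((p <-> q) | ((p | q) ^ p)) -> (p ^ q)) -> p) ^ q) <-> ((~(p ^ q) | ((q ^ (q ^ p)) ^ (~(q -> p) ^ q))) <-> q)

p <-> q = False <-> True = False
p | q = False | True = True
(p | q) ^ p = True ^ False = True
(p <-> q) | ((p | q) ^ p) = False | True = True
p ^ q = False ^ True = True
((p <-> q) | ((p | q) ^ p)) -> (p ^ q) = True -> True = True
(((p <-> q) | ((p | q) ^ p)) -> (p ^ q)) -> p = True -> False = False
((((p <-> q) | ((p | q) ^ p)) -> (p ^ q)) -> p) ^ q = False ^ True = True
p ^ q = False ^ True = True
~(p ^ q) = ~True = False
q ^ p = True ^ False = True
q ^ (q ^ p) = True ^ True = False
q -> p = True -> False = False
~(q -> p) = ~False = True
~(q -> p) ^ q = True ^ True = False
(q ^ (q ^ p)) ^ (~(q -> p) ^ q) = False ^ False = False
~(p ^ q) | ((q ^ (q ^ p)) ^ (~(q -> p) ^ q)) = False | False = False
(~(p ^ q) | ((q ^ (q ^ p)) ^ (~(q -> p) ^ q))) <-> q = False <-> True = False
(((((p <-> q) | ((p | q) ^ p)) -> (p ^ q)) -> p) ^ q) <-> ((~(p ^ q) | ((q ^ (q ^ p)) ^ (~(q -> p) ^ q))) <-> q) = True <-> False = False

False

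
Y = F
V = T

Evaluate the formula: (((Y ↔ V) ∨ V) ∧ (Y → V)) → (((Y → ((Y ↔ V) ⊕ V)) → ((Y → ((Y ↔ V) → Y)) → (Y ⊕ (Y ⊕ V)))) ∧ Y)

Y ↔ V = F ↔ T = F
(Y ↔ V) ∨ V = F ∨ T = T
Y → V = F → T = T
((Y ↔ V) ∨ V) ∧ (Y → V) = T ∧ T = T
Y ↔ V = F ↔ T = F
(Y ↔ V) ⊕ V = F ⊕ T = T
Y → ((Y ↔ V) ⊕ V) = F → T = T
Y ↔ V = F ↔ T = F
(Y ↔ V) → Y = F → F = T
Y → ((Y ↔ V) → Y) = F → T = T
Y ⊕ V = F ⊕ T = T
Y ⊕ (Y ⊕ V) = F ⊕ T = T
(Y → ((Y ↔ V) → Y)) → (Y ⊕ (Y ⊕ V)) = T → T = T
(Y → ((Y ↔ V) ⊕ V)) → ((Y → ((Y ↔ V) → Y)) → (Y ⊕ (Y ⊕ V))) = T → T = T
((Y → ((Y ↔ V) ⊕ V)) → ((Y → ((Y ↔ V) → Y)) → (Y ⊕ (Y ⊕ V)))) ∧ Y = T ∧ F = F
(((Y ↔ V) ∨ V) ∧ (Y → V)) → (((Y → ((Y ↔ V) ⊕ V)) → ((Y → ((Y ↔ V) → Y)) → (Y ⊕ (Y ⊕ V)))) ∧ Y) = T → F = F

F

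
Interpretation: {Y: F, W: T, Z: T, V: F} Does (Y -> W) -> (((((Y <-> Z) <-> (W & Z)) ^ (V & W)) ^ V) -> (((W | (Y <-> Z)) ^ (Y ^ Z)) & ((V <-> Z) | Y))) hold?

T

Y -> W = F -> T = T
Y <-> Z = F <-> T = F
W & Z = T & T = T
(Y <-> Z) <-> (W & Z) = F <-> T = F
V & W = F & T = F
((Y <-> Z) <-> (W & Z)) ^ (V & W) = F ^ F = F
(((Y <-> Z) <-> (W & Z)) ^ (V & W)) ^ V = F ^ F = F
Y <-> Z = F <-> T = F
W | (Y <-> Z) = T | F = T
Y ^ Z = F ^ T = T
(W | (Y <-> Z)) ^ (Y ^ Z) = T ^ T = F
V <-> Z = F <-> T = F
(V <-> Z) | Y = F | F = F
((W | (Y <-> Z)) ^ (Y ^ Z)) & ((V <-> Z) | Y) = F & F = F
((((Y <-> Z) <-> (W & Z)) ^ (V & W)) ^ V) -> (((W | (Y <-> Z)) ^ (Y ^ Z)) & ((V <-> Z) | Y)) = F -> F = T
(Y -> W) -> (((((Y <-> Z) <-> (W & Z)) ^ (V & W)) ^ V) -> (((W | (Y <-> Z)) ^ (Y ^ Z)) & ((V <-> Z) | Y))) = T -> T = T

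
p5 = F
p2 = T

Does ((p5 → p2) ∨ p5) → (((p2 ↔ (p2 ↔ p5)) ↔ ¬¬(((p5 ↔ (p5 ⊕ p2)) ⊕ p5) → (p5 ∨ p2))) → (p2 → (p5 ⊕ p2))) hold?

p5 → p2 = F → T = T
(p5 → p2) ∨ p5 = T ∨ F = T
p2 ↔ p5 = T ↔ F = F
p2 ↔ (p2 ↔ p5) = T ↔ F = F
p5 ⊕ p2 = F ⊕ T = T
p5 ↔ (p5 ⊕ p2) = F ↔ T = F
(p5 ↔ (p5 ⊕ p2)) ⊕ p5 = F ⊕ F = F
p5 ∨ p2 = F ∨ T = T
((p5 ↔ (p5 ⊕ p2)) ⊕ p5) → (p5 ∨ p2) = F → T = T
¬(((p5 ↔ (p5 ⊕ p2)) ⊕ p5) → (p5 ∨ p2)) = ¬T = F
¬¬(((p5 ↔ (p5 ⊕ p2)) ⊕ p5) → (p5 ∨ p2)) = ¬F = T
(p2 ↔ (p2 ↔ p5)) ↔ ¬¬(((p5 ↔ (p5 ⊕ p2)) ⊕ p5) → (p5 ∨ p2)) = F ↔ T = F
p5 ⊕ p2 = F ⊕ T = T
p2 → (p5 ⊕ p2) = T → T = T
((p2 ↔ (p2 ↔ p5)) ↔ ¬¬(((p5 ↔ (p5 ⊕ p2)) ⊕ p5) → (p5 ∨ p2))) → (p2 → (p5 ⊕ p2)) = F → T = T
((p5 → p2) ∨ p5) → (((p2 ↔ (p2 ↔ p5)) ↔ ¬¬(((p5 ↔ (p5 ⊕ p2)) ⊕ p5) → (p5 ∨ p2))) → (p2 → (p5 ⊕ p2))) = T → T = T

T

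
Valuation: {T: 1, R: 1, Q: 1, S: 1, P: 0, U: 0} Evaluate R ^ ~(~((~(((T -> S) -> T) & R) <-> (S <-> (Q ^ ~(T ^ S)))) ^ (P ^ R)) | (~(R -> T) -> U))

Substituting T=1, R=1, Q=1, S=1, P=0, U=0:
T -> S = 1 -> 1 = 1
(T -> S) -> T = 1 -> 1 = 1
((T -> S) -> T) & R = 1 & 1 = 1
~(((T -> S) -> T) & R) = ~1 = 0
T ^ S = 1 ^ 1 = 0
~(T ^ S) = ~0 = 1
Q ^ ~(T ^ S) = 1 ^ 1 = 0
S <-> (Q ^ ~(T ^ S)) = 1 <-> 0 = 0
~(((T -> S) -> T) & R) <-> (S <-> (Q ^ ~(T ^ S))) = 0 <-> 0 = 1
P ^ R = 0 ^ 1 = 1
(~(((T -> S) -> T) & R) <-> (S <-> (Q ^ ~(T ^ S)))) ^ (P ^ R) = 1 ^ 1 = 0
~((~(((T -> S) -> T) & R) <-> (S <-> (Q ^ ~(T ^ S)))) ^ (P ^ R)) = ~0 = 1
R -> T = 1 -> 1 = 1
~(R -> T) = ~1 = 0
~(R -> T) -> U = 0 -> 0 = 1
~((~(((T -> S) -> T) & R) <-> (S <-> (Q ^ ~(T ^ S)))) ^ (P ^ R)) | (~(R -> T) -> U) = 1 | 1 = 1
~(~((~(((T -> S) -> T) & R) <-> (S <-> (Q ^ ~(T ^ S)))) ^ (P ^ R)) | (~(R -> T) -> U)) = ~1 = 0
R ^ ~(~((~(((T -> S) -> T) & R) <-> (S <-> (Q ^ ~(T ^ S)))) ^ (P ^ R)) | (~(R -> T) -> U)) = 1 ^ 0 = 1

1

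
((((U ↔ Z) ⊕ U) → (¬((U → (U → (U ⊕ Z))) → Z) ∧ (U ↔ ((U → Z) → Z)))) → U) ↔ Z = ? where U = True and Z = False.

False

Substituting U=True, Z=False:
U ↔ Z = True ↔ False = False
(U ↔ Z) ⊕ U = False ⊕ True = True
U ⊕ Z = True ⊕ False = True
U → (U ⊕ Z) = True → True = True
U → (U → (U ⊕ Z)) = True → True = True
(U → (U → (U ⊕ Z))) → Z = True → False = False
¬((U → (U → (U ⊕ Z))) → Z) = ¬False = True
U → Z = True → False = False
(U → Z) → Z = False → False = True
U ↔ ((U → Z) → Z) = True ↔ True = True
¬((U → (U → (U ⊕ Z))) → Z) ∧ (U ↔ ((U → Z) → Z)) = True ∧ True = True
((U ↔ Z) ⊕ U) → (¬((U → (U → (U ⊕ Z))) → Z) ∧ (U ↔ ((U → Z) → Z))) = True → True = True
(((U ↔ Z) ⊕ U) → (¬((U → (U → (U ⊕ Z))) → Z) ∧ (U ↔ ((U → Z) → Z)))) → U = True → True = True
((((U ↔ Z) ⊕ U) → (¬((U → (U → (U ⊕ Z))) → Z) ∧ (U ↔ ((U → Z) → Z)))) → U) ↔ Z = True ↔ False = False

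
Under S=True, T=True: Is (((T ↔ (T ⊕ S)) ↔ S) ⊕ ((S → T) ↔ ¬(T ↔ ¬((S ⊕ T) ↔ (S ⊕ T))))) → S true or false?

True

T ⊕ S = True ⊕ True = False
T ↔ (T ⊕ S) = True ↔ False = False
(T ↔ (T ⊕ S)) ↔ S = False ↔ True = False
S → T = True → True = True
S ⊕ T = True ⊕ True = False
S ⊕ T = True ⊕ True = False
(S ⊕ T) ↔ (S ⊕ T) = False ↔ False = True
¬((S ⊕ T) ↔ (S ⊕ T)) = ¬True = False
T ↔ ¬((S ⊕ T) ↔ (S ⊕ T)) = True ↔ False = False
¬(T ↔ ¬((S ⊕ T) ↔ (S ⊕ T))) = ¬False = True
(S → T) ↔ ¬(T ↔ ¬((S ⊕ T) ↔ (S ⊕ T))) = True ↔ True = True
((T ↔ (T ⊕ S)) ↔ S) ⊕ ((S → T) ↔ ¬(T ↔ ¬((S ⊕ T) ↔ (S ⊕ T)))) = False ⊕ True = True
(((T ↔ (T ⊕ S)) ↔ S) ⊕ ((S → T) ↔ ¬(T ↔ ¬((S ⊕ T) ↔ (S ⊕ T))))) → S = True → True = True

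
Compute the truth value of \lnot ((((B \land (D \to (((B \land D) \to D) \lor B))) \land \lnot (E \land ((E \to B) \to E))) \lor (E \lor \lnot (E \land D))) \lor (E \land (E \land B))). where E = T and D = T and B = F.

F

B \land D = F \land T = F
(B \land D) \to D = F \to T = T
((B \land D) \to D) \lor B = T \lor F = T
D \to (((B \land D) \to D) \lor B) = T \to T = T
B \land (D \to (((B \land D) \to D) \lor B)) = F \land T = F
E \to B = T \to F = F
(E \to B) \to E = F \to T = T
E \land ((E \to B) \to E) = T \land T = T
\lnot (E \land ((E \to B) \to E)) = \lnot T = F
(B \land (D \to (((B \land D) \to D) \lor B))) \land \lnot (E \land ((E \to B) \to E)) = F \land F = F
E \land D = T \land T = T
\lnot (E \land D) = \lnot T = F
E \lor \lnot (E \land D) = T \lor F = T
((B \land (D \to (((B \land D) \to D) \lor B))) \land \lnot (E \land ((E \to B) \to E))) \lor (E \lor \lnot (E \land D)) = F \lor T = T
E \land B = T \land F = F
E \land (E \land B) = T \land F = F
(((B \land (D \to (((B \land D) \to D) \lor B))) \land \lnot (E \land ((E \to B) \to E))) \lor (E \lor \lnot (E \land D))) \lor (E \land (E \land B)) = T \lor F = T
\lnot ((((B \land (D \to (((B \land D) \to D) \lor B))) \land \lnot (E \land ((E \to B) \to E))) \lor (E \lor \lnot (E \land D))) \lor (E \land (E \land B))) = \lnot T = F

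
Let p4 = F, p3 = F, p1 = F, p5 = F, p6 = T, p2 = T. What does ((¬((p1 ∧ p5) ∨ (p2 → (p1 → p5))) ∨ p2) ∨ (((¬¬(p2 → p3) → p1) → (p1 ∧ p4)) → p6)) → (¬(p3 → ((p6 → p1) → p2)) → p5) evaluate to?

Substituting p4=F, p3=F, p1=F, p5=F, p6=T, p2=T:
p1 ∧ p5 = F ∧ F = F
p1 → p5 = F → F = T
p2 → (p1 → p5) = T → T = T
(p1 ∧ p5) ∨ (p2 → (p1 → p5)) = F ∨ T = T
¬((p1 ∧ p5) ∨ (p2 → (p1 → p5))) = ¬T = F
¬((p1 ∧ p5) ∨ (p2 → (p1 → p5))) ∨ p2 = F ∨ T = T
p2 → p3 = T → F = F
¬(p2 → p3) = ¬F = T
¬¬(p2 → p3) = ¬T = F
¬¬(p2 → p3) → p1 = F → F = T
p1 ∧ p4 = F ∧ F = F
(¬¬(p2 → p3) → p1) → (p1 ∧ p4) = T → F = F
((¬¬(p2 → p3) → p1) → (p1 ∧ p4)) → p6 = F → T = T
(¬((p1 ∧ p5) ∨ (p2 → (p1 → p5))) ∨ p2) ∨ (((¬¬(p2 → p3) → p1) → (p1 ∧ p4)) → p6) = T ∨ T = T
p6 → p1 = T → F = F
(p6 → p1) → p2 = F → T = T
p3 → ((p6 → p1) → p2) = F → T = T
¬(p3 → ((p6 → p1) → p2)) = ¬T = F
¬(p3 → ((p6 → p1) → p2)) → p5 = F → F = T
((¬((p1 ∧ p5) ∨ (p2 → (p1 → p5))) ∨ p2) ∨ (((¬¬(p2 → p3) → p1) → (p1 ∧ p4)) → p6)) → (¬(p3 → ((p6 → p1) → p2)) → p5) = T → T = T

T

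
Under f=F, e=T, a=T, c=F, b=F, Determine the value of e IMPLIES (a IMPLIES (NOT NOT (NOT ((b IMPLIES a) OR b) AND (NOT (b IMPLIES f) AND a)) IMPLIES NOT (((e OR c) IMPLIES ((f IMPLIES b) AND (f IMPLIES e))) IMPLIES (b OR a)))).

T

Substituting f=F, e=T, a=T, c=F, b=F:
b IMPLIES a = F IMPLIES T = T
(b IMPLIES a) OR b = T OR F = T
NOT ((b IMPLIES a) OR b) = NOT T = F
b IMPLIES f = F IMPLIES F = T
NOT (b IMPLIES f) = NOT T = F
NOT (b IMPLIES f) AND a = F AND T = F
NOT ((b IMPLIES a) OR b) AND (NOT (b IMPLIES f) AND a) = F AND F = F
NOT (NOT ((b IMPLIES a) OR b) AND (NOT (b IMPLIES f) AND a)) = NOT F = T
NOT NOT (NOT ((b IMPLIES a) OR b) AND (NOT (b IMPLIES f) AND a)) = NOT T = F
e OR c = T OR F = T
f IMPLIES b = F IMPLIES F = T
f IMPLIES e = F IMPLIES T = T
(f IMPLIES b) AND (f IMPLIES e) = T AND T = T
(e OR c) IMPLIES ((f IMPLIES b) AND (f IMPLIES e)) = T IMPLIES T = T
b OR a = F OR T = T
((e OR c) IMPLIES ((f IMPLIES b) AND (f IMPLIES e))) IMPLIES (b OR a) = T IMPLIES T = T
NOT (((e OR c) IMPLIES ((f IMPLIES b) AND (f IMPLIES e))) IMPLIES (b OR a)) = NOT T = F
NOT NOT (NOT ((b IMPLIES a) OR b) AND (NOT (b IMPLIES f) AND a)) IMPLIES NOT (((e OR c) IMPLIES ((f IMPLIES b) AND (f IMPLIES e))) IMPLIES (b OR a)) = F IMPLIES F = T
a IMPLIES (NOT NOT (NOT ((b IMPLIES a) OR b) AND (NOT (b IMPLIES f) AND a)) IMPLIES NOT (((e OR c) IMPLIES ((f IMPLIES b) AND (f IMPLIES e))) IMPLIES (b OR a))) = T IMPLIES T = T
e IMPLIES (a IMPLIES (NOT NOT (NOT ((b IMPLIES a) OR b) AND (NOT (b IMPLIES f) AND a)) IMPLIES NOT (((e OR c) IMPLIES ((f IMPLIES b) AND (f IMPLIES e))) IMPLIES (b OR a)))) = T IMPLIES T = T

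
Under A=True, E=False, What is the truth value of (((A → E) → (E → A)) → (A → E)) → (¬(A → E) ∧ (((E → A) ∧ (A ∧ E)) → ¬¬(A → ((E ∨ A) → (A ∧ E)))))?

True

Substituting A=True, E=False:
A → E = True → False = False
E → A = False → True = True
(A → E) → (E → A) = False → True = True
A → E = True → False = False
((A → E) → (E → A)) → (A → E) = True → False = False
A → E = True → False = False
¬(A → E) = ¬False = True
E → A = False → True = True
A ∧ E = True ∧ False = False
(E → A) ∧ (A ∧ E) = True ∧ False = False
E ∨ A = False ∨ True = True
A ∧ E = True ∧ False = False
(E ∨ A) → (A ∧ E) = True → False = False
A → ((E ∨ A) → (A ∧ E)) = True → False = False
¬(A → ((E ∨ A) → (A ∧ E))) = ¬False = True
¬¬(A → ((E ∨ A) → (A ∧ E))) = ¬True = False
((E → A) ∧ (A ∧ E)) → ¬¬(A → ((E ∨ A) → (A ∧ E))) = False → False = True
¬(A → E) ∧ (((E → A) ∧ (A ∧ E)) → ¬¬(A → ((E ∨ A) → (A ∧ E)))) = True ∧ True = True
(((A → E) → (E → A)) → (A → E)) → (¬(A → E) ∧ (((E → A) ∧ (A ∧ E)) → ¬¬(A → ((E ∨ A) → (A ∧ E))))) = False → True = True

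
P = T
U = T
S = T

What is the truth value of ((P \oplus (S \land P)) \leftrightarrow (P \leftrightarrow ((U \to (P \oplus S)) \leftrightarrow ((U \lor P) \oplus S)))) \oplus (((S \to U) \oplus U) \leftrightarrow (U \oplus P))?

T

S \land P = T \land T = T
P \oplus (S \land P) = T \oplus T = F
P \oplus S = T \oplus T = F
U \to (P \oplus S) = T \to F = F
U \lor P = T \lor T = T
(U \lor P) \oplus S = T \oplus T = F
(U \to (P \oplus S)) \leftrightarrow ((U \lor P) \oplus S) = F \leftrightarrow F = T
P \leftrightarrow ((U \to (P \oplus S)) \leftrightarrow ((U \lor P) \oplus S)) = T \leftrightarrow T = T
(P \oplus (S \land P)) \leftrightarrow (P \leftrightarrow ((U \to (P \oplus S)) \leftrightarrow ((U \lor P) \oplus S))) = F \leftrightarrow T = F
S \to U = T \to T = T
(S \to U) \oplus U = T \oplus T = F
U \oplus P = T \oplus T = F
((S \to U) \oplus U) \leftrightarrow (U \oplus P) = F \leftrightarrow F = T
((P \oplus (S \land P)) \leftrightarrow (P \leftrightarrow ((U \to (P \oplus S)) \leftrightarrow ((U \lor P) \oplus S)))) \oplus (((S \to U) \oplus U) \leftrightarrow (U \oplus P)) = F \oplus T = T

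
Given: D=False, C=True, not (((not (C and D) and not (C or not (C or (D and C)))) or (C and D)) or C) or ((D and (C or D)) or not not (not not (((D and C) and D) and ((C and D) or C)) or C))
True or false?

True

Substituting D=False, C=True:
C and D = True and False = False
not (C and D) = not False = True
D and C = False and True = False
C or (D and C) = True or False = True
not (C or (D and C)) = not True = False
C or not (C or (D and C)) = True or False = True
not (C or not (C or (D and C))) = not True = False
not (C and D) and not (C or not (C or (D and C))) = True and False = False
C and D = True and False = False
(not (C and D) and not (C or not (C or (D and C)))) or (C and D) = False or False = False
((not (C and D) and not (C or not (C or (D and C)))) or (C and D)) or C = False or True = True
not (((not (C and D) and not (C or not (C or (D and C)))) or (C and D)) or C) = not True = False
C or D = True or False = True
D and (C or D) = False and True = False
D and C = False and True = False
(D and C) and D = False and False = False
C and D = True and False = False
(C and D) or C = False or True = True
((D and C) and D) and ((C and D) or C) = False and True = False
not (((D and C) and D) and ((C and D) or C)) = not False = True
not not (((D and C) and D) and ((C and D) or C)) = not True = False
not not (((D and C) and D) and ((C and D) or C)) or C = False or True = True
not (not not (((D and C) and D) and ((C and D) or C)) or C) = not True = False
not not (not not (((D and C) and D) and ((C and D) or C)) or C) = not False = True
(D and (C or D)) or not not (not not (((D and C) and D) and ((C and D) or C)) or C) = False or True = True
not (((not (C and D) and not (C or not (C or (D and C)))) or (C and D)) or C) or ((D and (C or D)) or not not (not not (((D and C) and D) and ((C and D) or C)) or C)) = False or True = True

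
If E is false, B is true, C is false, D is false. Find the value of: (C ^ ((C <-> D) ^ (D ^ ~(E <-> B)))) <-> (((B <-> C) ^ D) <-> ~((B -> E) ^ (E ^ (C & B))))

T

C <-> D = F <-> F = T
E <-> B = F <-> T = F
~(E <-> B) = ~F = T
D ^ ~(E <-> B) = F ^ T = T
(C <-> D) ^ (D ^ ~(E <-> B)) = T ^ T = F
C ^ ((C <-> D) ^ (D ^ ~(E <-> B))) = F ^ F = F
B <-> C = T <-> F = F
(B <-> C) ^ D = F ^ F = F
B -> E = T -> F = F
C & B = F & T = F
E ^ (C & B) = F ^ F = F
(B -> E) ^ (E ^ (C & B)) = F ^ F = F
~((B -> E) ^ (E ^ (C & B))) = ~F = T
((B <-> C) ^ D) <-> ~((B -> E) ^ (E ^ (C & B))) = F <-> T = F
(C ^ ((C <-> D) ^ (D ^ ~(E <-> B)))) <-> (((B <-> C) ^ D) <-> ~((B -> E) ^ (E ^ (C & B)))) = F <-> F = T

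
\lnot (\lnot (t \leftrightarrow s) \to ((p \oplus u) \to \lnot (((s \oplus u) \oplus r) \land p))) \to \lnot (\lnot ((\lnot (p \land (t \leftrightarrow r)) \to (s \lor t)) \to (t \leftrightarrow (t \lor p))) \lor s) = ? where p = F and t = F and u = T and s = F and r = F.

T

t \leftrightarrow s = F \leftrightarrow F = T
\lnot (t \leftrightarrow s) = \lnot T = F
p \oplus u = F \oplus T = T
s \oplus u = F \oplus T = T
(s \oplus u) \oplus r = T \oplus F = T
((s \oplus u) \oplus r) \land p = T \land F = F
\lnot (((s \oplus u) \oplus r) \land p) = \lnot F = T
(p \oplus u) \to \lnot (((s \oplus u) \oplus r) \land p) = T \to T = T
\lnot (t \leftrightarrow s) \to ((p \oplus u) \to \lnot (((s \oplus u) \oplus r) \land p)) = F \to T = T
\lnot (\lnot (t \leftrightarrow s) \to ((p \oplus u) \to \lnot (((s \oplus u) \oplus r) \land p))) = \lnot T = F
t \leftrightarrow r = F \leftrightarrow F = T
p \land (t \leftrightarrow r) = F \land T = F
\lnot (p \land (t \leftrightarrow r)) = \lnot F = T
s \lor t = F \lor F = F
\lnot (p \land (t \leftrightarrow r)) \to (s \lor t) = T \to F = F
t \lor p = F \lor F = F
t \leftrightarrow (t \lor p) = F \leftrightarrow F = T
(\lnot (p \land (t \leftrightarrow r)) \to (s \lor t)) \to (t \leftrightarrow (t \lor p)) = F \to T = T
\lnot ((\lnot (p \land (t \leftrightarrow r)) \to (s \lor t)) \to (t \leftrightarrow (t \lor p))) = \lnot T = F
\lnot ((\lnot (p \land (t \leftrightarrow r)) \to (s \lor t)) \to (t \leftrightarrow (t \lor p))) \lor s = F \lor F = F
\lnot (\lnot ((\lnot (p \land (t \leftrightarrow r)) \to (s \lor t)) \to (t \leftrightarrow (t \lor p))) \lor s) = \lnot F = T
\lnot (\lnot (t \leftrightarrow s) \to ((p \oplus u) \to \lnot (((s \oplus u) \oplus r) \land p))) \to \lnot (\lnot ((\lnot (p \land (t \leftrightarrow r)) \to (s \lor t)) \to (t \leftrightarrow (t \lor p))) \lor s) = F \to T = T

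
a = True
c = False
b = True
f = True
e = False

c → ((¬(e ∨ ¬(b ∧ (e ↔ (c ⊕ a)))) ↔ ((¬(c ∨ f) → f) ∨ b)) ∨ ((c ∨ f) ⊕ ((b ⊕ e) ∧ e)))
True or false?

True

c ⊕ a = False ⊕ True = True
e ↔ (c ⊕ a) = False ↔ True = False
b ∧ (e ↔ (c ⊕ a)) = True ∧ False = False
¬(b ∧ (e ↔ (c ⊕ a))) = ¬False = True
e ∨ ¬(b ∧ (e ↔ (c ⊕ a))) = False ∨ True = True
¬(e ∨ ¬(b ∧ (e ↔ (c ⊕ a)))) = ¬True = False
c ∨ f = False ∨ True = True
¬(c ∨ f) = ¬True = False
¬(c ∨ f) → f = False → True = True
(¬(c ∨ f) → f) ∨ b = True ∨ True = True
¬(e ∨ ¬(b ∧ (e ↔ (c ⊕ a)))) ↔ ((¬(c ∨ f) → f) ∨ b) = False ↔ True = False
c ∨ f = False ∨ True = True
b ⊕ e = True ⊕ False = True
(b ⊕ e) ∧ e = True ∧ False = False
(c ∨ f) ⊕ ((b ⊕ e) ∧ e) = True ⊕ False = True
(¬(e ∨ ¬(b ∧ (e ↔ (c ⊕ a)))) ↔ ((¬(c ∨ f) → f) ∨ b)) ∨ ((c ∨ f) ⊕ ((b ⊕ e) ∧ e)) = False ∨ True = True
c → ((¬(e ∨ ¬(b ∧ (e ↔ (c ⊕ a)))) ↔ ((¬(c ∨ f) → f) ∨ b)) ∨ ((c ∨ f) ⊕ ((b ⊕ e) ∧ e))) = False → True = True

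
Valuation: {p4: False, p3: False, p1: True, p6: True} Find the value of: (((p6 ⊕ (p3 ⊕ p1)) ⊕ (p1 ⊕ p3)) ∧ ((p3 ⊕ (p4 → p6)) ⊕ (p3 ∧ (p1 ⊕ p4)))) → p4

p3 ⊕ p1 = False ⊕ True = True
p6 ⊕ (p3 ⊕ p1) = True ⊕ True = False
p1 ⊕ p3 = True ⊕ False = True
(p6 ⊕ (p3 ⊕ p1)) ⊕ (p1 ⊕ p3) = False ⊕ True = True
p4 → p6 = False → True = True
p3 ⊕ (p4 → p6) = False ⊕ True = True
p1 ⊕ p4 = True ⊕ False = True
p3 ∧ (p1 ⊕ p4) = False ∧ True = False
(p3 ⊕ (p4 → p6)) ⊕ (p3 ∧ (p1 ⊕ p4)) = True ⊕ False = True
((p6 ⊕ (p3 ⊕ p1)) ⊕ (p1 ⊕ p3)) ∧ ((p3 ⊕ (p4 → p6)) ⊕ (p3 ∧ (p1 ⊕ p4))) = True ∧ True = True
(((p6 ⊕ (p3 ⊕ p1)) ⊕ (p1 ⊕ p3)) ∧ ((p3 ⊕ (p4 → p6)) ⊕ (p3 ∧ (p1 ⊕ p4)))) → p4 = True → False = False

False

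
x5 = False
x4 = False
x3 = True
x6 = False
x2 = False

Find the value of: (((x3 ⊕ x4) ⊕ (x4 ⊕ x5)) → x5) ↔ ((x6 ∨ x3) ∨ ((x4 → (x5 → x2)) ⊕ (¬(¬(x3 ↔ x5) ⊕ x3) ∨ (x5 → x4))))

x3 ⊕ x4 = True ⊕ False = True
x4 ⊕ x5 = False ⊕ False = False
(x3 ⊕ x4) ⊕ (x4 ⊕ x5) = True ⊕ False = True
((x3 ⊕ x4) ⊕ (x4 ⊕ x5)) → x5 = True → False = False
x6 ∨ x3 = False ∨ True = True
x5 → x2 = False → False = True
x4 → (x5 → x2) = False → True = True
x3 ↔ x5 = True ↔ False = False
¬(x3 ↔ x5) = ¬False = True
¬(x3 ↔ x5) ⊕ x3 = True ⊕ True = False
¬(¬(x3 ↔ x5) ⊕ x3) = ¬False = True
x5 → x4 = False → False = True
¬(¬(x3 ↔ x5) ⊕ x3) ∨ (x5 → x4) = True ∨ True = True
(x4 → (x5 → x2)) ⊕ (¬(¬(x3 ↔ x5) ⊕ x3) ∨ (x5 → x4)) = True ⊕ True = False
(x6 ∨ x3) ∨ ((x4 → (x5 → x2)) ⊕ (¬(¬(x3 ↔ x5) ⊕ x3) ∨ (x5 → x4))) = True ∨ False = True
(((x3 ⊕ x4) ⊕ (x4 ⊕ x5)) → x5) ↔ ((x6 ∨ x3) ∨ ((x4 → (x5 → x2)) ⊕ (¬(¬(x3 ↔ x5) ⊕ x3) ∨ (x5 → x4)))) = False ↔ True = False

False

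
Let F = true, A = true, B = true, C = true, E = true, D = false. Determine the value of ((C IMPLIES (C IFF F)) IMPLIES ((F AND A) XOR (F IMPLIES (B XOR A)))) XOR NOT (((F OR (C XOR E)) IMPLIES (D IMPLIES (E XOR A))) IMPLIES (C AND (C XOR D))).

C IFF F = true IFF true = true
C IMPLIES (C IFF F) = true IMPLIES true = true
F AND A = true AND true = true
B XOR A = true XOR true = false
F IMPLIES (B XOR A) = true IMPLIES false = false
(F AND A) XOR (F IMPLIES (B XOR A)) = true XOR false = true
(C IMPLIES (C IFF F)) IMPLIES ((F AND A) XOR (F IMPLIES (B XOR A))) = true IMPLIES true = true
C XOR E = true XOR true = false
F OR (C XOR E) = true OR false = true
E XOR A = true XOR true = false
D IMPLIES (E XOR A) = false IMPLIES false = true
(F OR (C XOR E)) IMPLIES (D IMPLIES (E XOR A)) = true IMPLIES true = true
C XOR D = true XOR false = true
C AND (C XOR D) = true AND true = true
((F OR (C XOR E)) IMPLIES (D IMPLIES (E XOR A))) IMPLIES (C AND (C XOR D)) = true IMPLIES true = true
NOT (((F OR (C XOR E)) IMPLIES (D IMPLIES (E XOR A))) IMPLIES (C AND (C XOR D))) = NOT true = false
((C IMPLIES (C IFF F)) IMPLIES ((F AND A) XOR (F IMPLIES (B XOR A)))) XOR NOT (((F OR (C XOR E)) IMPLIES (D IMPLIES (E XOR A))) IMPLIES (C AND (C XOR D))) = true XOR false = true

true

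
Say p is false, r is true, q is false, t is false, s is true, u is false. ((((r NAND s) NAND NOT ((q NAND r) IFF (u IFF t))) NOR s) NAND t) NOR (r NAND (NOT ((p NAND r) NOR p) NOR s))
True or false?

Substituting p=false, r=true, q=false, t=false, s=true, u=false:
r NAND s = true NAND true = false
q NAND r = false NAND true = true
u IFF t = false IFF false = true
(q NAND r) IFF (u IFF t) = true IFF true = true
NOT ((q NAND r) IFF (u IFF t)) = NOT true = false
(r NAND s) NAND NOT ((q NAND r) IFF (u IFF t)) = false NAND false = true
((r NAND s) NAND NOT ((q NAND r) IFF (u IFF t))) NOR s = true NOR true = false
(((r NAND s) NAND NOT ((q NAND r) IFF (u IFF t))) NOR s) NAND t = false NAND false = true
p NAND r = false NAND true = true
(p NAND r) NOR p = true NOR false = false
NOT ((p NAND r) NOR p) = NOT false = true
NOT ((p NAND r) NOR p) NOR s = true NOR true = false
r NAND (NOT ((p NAND r) NOR p) NOR s) = true NAND false = true
((((r NAND s) NAND NOT ((q NAND r) IFF (u IFF t))) NOR s) NAND t) NOR (r NAND (NOT ((p NAND r) NOR p) NOR s)) = true NOR true = false

false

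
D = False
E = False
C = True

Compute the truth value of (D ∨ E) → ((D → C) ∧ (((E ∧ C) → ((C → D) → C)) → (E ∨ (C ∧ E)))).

D ∨ E = False ∨ False = False
D → C = False → True = True
E ∧ C = False ∧ True = False
C → D = True → False = False
(C → D) → C = False → True = True
(E ∧ C) → ((C → D) → C) = False → True = True
C ∧ E = True ∧ False = False
E ∨ (C ∧ E) = False ∨ False = False
((E ∧ C) → ((C → D) → C)) → (E ∨ (C ∧ E)) = True → False = False
(D → C) ∧ (((E ∧ C) → ((C → D) → C)) → (E ∨ (C ∧ E))) = True ∧ False = False
(D ∨ E) → ((D → C) ∧ (((E ∧ C) → ((C → D) → C)) → (E ∨ (C ∧ E)))) = False → False = True

True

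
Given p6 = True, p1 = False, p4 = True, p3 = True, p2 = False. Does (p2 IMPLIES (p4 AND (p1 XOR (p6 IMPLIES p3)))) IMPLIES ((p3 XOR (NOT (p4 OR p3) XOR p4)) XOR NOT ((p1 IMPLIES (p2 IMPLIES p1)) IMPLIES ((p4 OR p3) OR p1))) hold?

False

p6 IMPLIES p3 = True IMPLIES True = True
p1 XOR (p6 IMPLIES p3) = False XOR True = True
p4 AND (p1 XOR (p6 IMPLIES p3)) = True AND True = True
p2 IMPLIES (p4 AND (p1 XOR (p6 IMPLIES p3))) = False IMPLIES True = True
p4 OR p3 = True OR True = True
NOT (p4 OR p3) = NOT True = False
NOT (p4 OR p3) XOR p4 = False XOR True = True
p3 XOR (NOT (p4 OR p3) XOR p4) = True XOR True = False
p2 IMPLIES p1 = False IMPLIES False = True
p1 IMPLIES (p2 IMPLIES p1) = False IMPLIES True = True
p4 OR p3 = True OR True = True
(p4 OR p3) OR p1 = True OR False = True
(p1 IMPLIES (p2 IMPLIES p1)) IMPLIES ((p4 OR p3) OR p1) = True IMPLIES True = True
NOT ((p1 IMPLIES (p2 IMPLIES p1)) IMPLIES ((p4 OR p3) OR p1)) = NOT True = False
(p3 XOR (NOT (p4 OR p3) XOR p4)) XOR NOT ((p1 IMPLIES (p2 IMPLIES p1)) IMPLIES ((p4 OR p3) OR p1)) = False XOR False = False
(p2 IMPLIES (p4 AND (p1 XOR (p6 IMPLIES p3)))) IMPLIES ((p3 XOR (NOT (p4 OR p3) XOR p4)) XOR NOT ((p1 IMPLIES (p2 IMPLIES p1)) IMPLIES ((p4 OR p3) OR p1))) = True IMPLIES False = False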